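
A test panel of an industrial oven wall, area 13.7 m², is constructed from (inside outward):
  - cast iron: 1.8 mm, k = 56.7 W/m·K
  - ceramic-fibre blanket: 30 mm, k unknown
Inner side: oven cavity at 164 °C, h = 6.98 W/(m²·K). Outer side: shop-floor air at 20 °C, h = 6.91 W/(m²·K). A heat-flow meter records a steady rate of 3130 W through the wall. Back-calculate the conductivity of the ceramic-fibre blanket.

Treating each layer as a thermal resistance in series:
R_inner film = 1/(h_i·A) = 1/(6.98×13.7) = 0.01046 K/W
R_cast iron = L/(kA) = 0.0018/(56.7×13.7) = 2.317×10^-6 K/W
R_outer film = 1/(h_o·A) = 1/(6.91×13.7) = 0.01056 K/W
Sum of known resistances R_other = 0.02102 K/W
Total R = ΔT/Q = 144/3130 = 0.04601 K/W
R_ceramic-fibre blanket = R_total − R_other = 0.02498 K/W
k = L/(R·A) = 0.03/(0.02498×13.7)

k ≈ 0.0876 W/(m·K)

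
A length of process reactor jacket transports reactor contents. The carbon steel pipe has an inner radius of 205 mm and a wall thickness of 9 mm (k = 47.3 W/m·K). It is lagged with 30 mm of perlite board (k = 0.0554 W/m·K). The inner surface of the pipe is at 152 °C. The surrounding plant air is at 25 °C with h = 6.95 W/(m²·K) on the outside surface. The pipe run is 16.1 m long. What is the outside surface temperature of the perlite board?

T ≈ 50.3 °C

Cylindrical conduction, so R = ln(r₂/r₁)/(2πkL) per layer, in series:
R_carbon steel pipe wall = ln(214/205)/(2π×47.3×16.1) = 8.98×10^-6 K/W
R_perlite board = ln(244/214)/(2π×0.0554×16.1) = 0.02341 K/W
R_outer film = 1/(h_o·2πr_oL) = 1/(6.95×2π×0.244×16.1) = 0.005829 K/W
R_total = 0.02925 K/W
Q = ΔT/R_total = 127/0.02925
Q = 4340 W
T_interface = T_inner − Q·ΣR(inner→interface) = 152 − 4340×0.02342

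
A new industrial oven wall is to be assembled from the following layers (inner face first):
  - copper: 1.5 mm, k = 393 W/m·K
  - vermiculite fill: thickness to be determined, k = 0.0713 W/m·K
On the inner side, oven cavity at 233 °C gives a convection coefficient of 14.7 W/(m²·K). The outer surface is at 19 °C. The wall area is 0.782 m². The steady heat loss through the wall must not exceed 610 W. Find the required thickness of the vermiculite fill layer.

Series thermal resistances:
R_inner film = 1/(h_i·A) = 1/(14.7×0.782) = 0.08699 K/W
R_copper = L/(kA) = 0.0015/(393×0.782) = 4.881×10^-6 K/W
Sum of the known resistances R_other = 0.087 K/W
Required total resistance R_tot = ΔT/Q_allow = 214/610 = 0.3508 K/W
R_vermiculite fill = R_tot − R_other = 0.2638 K/W
L = R·k·A = 0.2638×0.0713×0.782

L ≈ 14.7 mm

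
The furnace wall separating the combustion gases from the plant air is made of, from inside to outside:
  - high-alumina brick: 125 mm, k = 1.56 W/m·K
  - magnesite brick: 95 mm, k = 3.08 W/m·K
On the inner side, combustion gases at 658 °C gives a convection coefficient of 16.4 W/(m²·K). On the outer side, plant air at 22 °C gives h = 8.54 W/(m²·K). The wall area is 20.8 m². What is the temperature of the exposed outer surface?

Using the resistance-network approach (series):
R_inner film = 1/(h_i·A) = 1/(16.4×20.8) = 0.002932 K/W
R_high-alumina brick = L/(kA) = 0.125/(1.56×20.8) = 0.003852 K/W
R_magnesite brick = L/(kA) = 0.095/(3.08×20.8) = 0.001483 K/W
R_outer film = 1/(h_o·A) = 1/(8.54×20.8) = 0.00563 K/W
R_total = 0.0139 K/W;  Q = ΔT/R_total = 636/0.0139 = 45770 W
T_interface = T_inner − Q·ΣR(inner→interface) = 658 − 45800×0.008267

T ≈ 280 °C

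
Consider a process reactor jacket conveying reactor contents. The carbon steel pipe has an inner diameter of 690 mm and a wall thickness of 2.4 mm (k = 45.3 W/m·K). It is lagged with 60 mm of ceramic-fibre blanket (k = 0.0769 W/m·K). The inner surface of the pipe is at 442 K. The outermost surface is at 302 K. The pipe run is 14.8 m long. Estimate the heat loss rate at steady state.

Treating each annulus and film as a series resistance:
R_carbon steel pipe wall = ln(347.4/345)/(2π×45.3×14.8) = 1.646×10^-6 K/W
R_ceramic-fibre blanket = ln(407.4/347.4)/(2π×0.0769×14.8) = 0.02228 K/W
R_total = 0.02228 K/W
Q = ΔT/R_total = 140/0.02228

Q ≈ 6280 W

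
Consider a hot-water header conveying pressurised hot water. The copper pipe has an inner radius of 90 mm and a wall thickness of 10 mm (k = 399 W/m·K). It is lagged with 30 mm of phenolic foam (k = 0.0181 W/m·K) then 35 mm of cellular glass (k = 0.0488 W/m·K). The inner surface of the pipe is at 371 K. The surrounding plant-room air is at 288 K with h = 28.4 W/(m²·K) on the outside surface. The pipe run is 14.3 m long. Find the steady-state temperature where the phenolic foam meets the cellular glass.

For a radial system each layer contributes R = ln(r_out/r_in)/(2πkL); films add R = 1/(hA).
R_copper pipe wall = ln(100/90)/(2π×399×14.3) = 2.939×10^-6 K/W
R_phenolic foam = ln(130/100)/(2π×0.0181×14.3) = 0.1613 K/W
R_cellular glass = ln(165/130)/(2π×0.0488×14.3) = 0.05437 K/W
R_outer film = 1/(h_o·2πr_oL) = 1/(28.4×2π×0.165×14.3) = 0.002375 K/W
R_total = 0.2181 K/W
Q = ΔT/R_total = 83/0.2181
Q = 381 W
T_interface = T_inner − Q·ΣR(inner→interface) = 371 − 381×0.1613

T ≈ 310 K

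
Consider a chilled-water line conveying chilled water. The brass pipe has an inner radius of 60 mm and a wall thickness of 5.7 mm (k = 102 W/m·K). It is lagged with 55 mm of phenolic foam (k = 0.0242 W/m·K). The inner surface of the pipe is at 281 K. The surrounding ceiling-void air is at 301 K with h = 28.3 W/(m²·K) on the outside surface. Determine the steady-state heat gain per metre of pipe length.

For a radial system each layer contributes R = ln(r_out/r_in)/(2πkL); films add R = 1/(hA).
R_brass pipe wall = ln(65.7/60)/(2π×102×1) = 1.416×10^-4 K/W
R_phenolic foam = ln(120.7/65.7)/(2π×0.0242×1) = 4 K/W
R_outer film = 1/(h_o·2πr_oL) = 1/(28.3×2π×0.1207×1) = 0.04659 K/W
R_total = 4.047 K/W
Q = ΔT/R_total = 20/4.047

q′ ≈ 4.94 W/m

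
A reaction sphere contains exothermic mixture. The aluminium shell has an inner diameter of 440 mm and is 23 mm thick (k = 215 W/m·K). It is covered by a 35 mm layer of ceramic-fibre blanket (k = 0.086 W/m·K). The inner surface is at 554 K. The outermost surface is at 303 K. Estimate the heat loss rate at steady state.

Q ≈ 523 W

Radial (spherical) resistances in series:
R_aluminium shell = (1/0.22 − 1/0.243)/(4π×215) = 1.592×10^-4 K/W
R_ceramic-fibre blanket = (1/0.243 − 1/0.278)/(4π×0.086) = 0.4794 K/W
R_total = 0.4796 K/W
Q = ΔT/R_total = 251/0.4796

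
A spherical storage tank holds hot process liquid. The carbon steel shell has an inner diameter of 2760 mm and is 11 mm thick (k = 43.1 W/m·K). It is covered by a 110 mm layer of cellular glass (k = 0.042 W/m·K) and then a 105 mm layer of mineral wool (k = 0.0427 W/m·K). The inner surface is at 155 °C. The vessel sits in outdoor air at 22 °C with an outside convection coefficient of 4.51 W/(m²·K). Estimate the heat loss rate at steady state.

Radial (spherical) resistances in series:
R_carbon steel shell = (1/1.38 − 1/1.391)/(4π×43.1) = 1.058×10^-5 K/W
R_cellular glass = (1/1.391 − 1/1.501)/(4π×0.042) = 0.09982 K/W
R_mineral wool = (1/1.501 − 1/1.606)/(4π×0.0427) = 0.08118 K/W
R_outer film = 1/(h·4πr_o²) = 1/(4.51×4π×1.606²) = 0.006841 K/W
R_total = 0.1878 K/W
Q = ΔT/R_total = 133/0.1878

Q ≈ 708 W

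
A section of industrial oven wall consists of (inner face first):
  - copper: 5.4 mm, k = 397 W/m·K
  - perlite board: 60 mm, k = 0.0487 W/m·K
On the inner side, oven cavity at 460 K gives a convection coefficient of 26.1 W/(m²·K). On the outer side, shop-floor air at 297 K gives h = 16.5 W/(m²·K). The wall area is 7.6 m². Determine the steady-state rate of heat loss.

Q ≈ 931 W

Thermal resistances in series:
R_inner film = 1/(h_i·A) = 1/(26.1×7.6) = 0.005041 K/W
R_copper = L/(kA) = 0.0054/(397×7.6) = 1.79×10^-6 K/W
R_perlite board = L/(kA) = 0.06/(0.0487×7.6) = 0.1621 K/W
R_outer film = 1/(h_o·A) = 1/(16.5×7.6) = 0.007974 K/W
R_total = 0.1751 K/W
Q = ΔT / R_total = 163 / 0.1751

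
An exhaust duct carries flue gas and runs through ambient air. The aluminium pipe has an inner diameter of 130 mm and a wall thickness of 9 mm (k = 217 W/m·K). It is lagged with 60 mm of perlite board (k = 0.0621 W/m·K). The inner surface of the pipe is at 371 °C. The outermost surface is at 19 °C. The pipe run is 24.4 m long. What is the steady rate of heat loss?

Q ≈ 5640 W

Cylindrical conduction, so R = ln(r₂/r₁)/(2πkL) per layer, in series:
R_aluminium pipe wall = ln(74/65)/(2π×217×24.4) = 3.898×10^-6 K/W
R_perlite board = ln(134/74)/(2π×0.0621×24.4) = 0.06237 K/W
R_total = 0.06237 K/W
Q = ΔT/R_total = 352/0.06237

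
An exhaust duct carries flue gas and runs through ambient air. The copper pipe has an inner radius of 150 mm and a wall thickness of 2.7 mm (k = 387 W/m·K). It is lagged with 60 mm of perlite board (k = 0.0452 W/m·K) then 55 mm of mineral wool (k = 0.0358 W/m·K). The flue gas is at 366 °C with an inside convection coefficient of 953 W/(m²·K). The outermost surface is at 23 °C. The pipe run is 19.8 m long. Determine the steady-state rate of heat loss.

Q ≈ 3100 W

Cylindrical conduction, so R = ln(r₂/r₁)/(2πkL) per layer, in series:
R_inner film = 1/(h_i·2πr₁L) = 1/(953×2π×0.15×19.8) = 5.623×10^-5 K/W
R_copper pipe wall = ln(152.7/150)/(2π×387×19.8) = 3.705×10^-7 K/W
R_perlite board = ln(212.7/152.7)/(2π×0.0452×19.8) = 0.05894 K/W
R_mineral wool = ln(267.7/212.7)/(2π×0.0358×19.8) = 0.05164 K/W
R_total = 0.1106 K/W
Q = ΔT/R_total = 343/0.1106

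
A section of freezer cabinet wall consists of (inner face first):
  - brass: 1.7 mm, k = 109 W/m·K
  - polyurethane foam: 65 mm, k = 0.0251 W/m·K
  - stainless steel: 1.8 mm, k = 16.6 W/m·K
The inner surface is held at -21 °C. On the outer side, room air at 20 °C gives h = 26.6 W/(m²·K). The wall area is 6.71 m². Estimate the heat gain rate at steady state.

Q ≈ 105 W

Series thermal resistances:
R_brass = L/(kA) = 0.0017/(109×6.71) = 2.324×10^-6 K/W
R_polyurethane foam = L/(kA) = 0.065/(0.0251×6.71) = 0.3859 K/W
R_stainless steel = L/(kA) = 0.0018/(16.6×6.71) = 1.616×10^-5 K/W
R_outer film = 1/(h_o·A) = 1/(26.6×6.71) = 0.005603 K/W
R_total = 0.3916 K/W
Q = ΔT / R_total = 41 / 0.3916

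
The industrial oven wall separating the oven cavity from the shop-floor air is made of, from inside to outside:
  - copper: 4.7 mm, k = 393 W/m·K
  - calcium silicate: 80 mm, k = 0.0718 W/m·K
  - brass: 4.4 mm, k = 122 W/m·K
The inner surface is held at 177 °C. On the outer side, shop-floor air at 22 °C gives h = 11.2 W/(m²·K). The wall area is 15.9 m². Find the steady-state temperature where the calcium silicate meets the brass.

Treating each layer as a thermal resistance in series:
R_copper = L/(kA) = 0.0047/(393×15.9) = 7.522×10^-7 K/W
R_calcium silicate = L/(kA) = 0.08/(0.0718×15.9) = 0.07008 K/W
R_brass = L/(kA) = 0.0044/(122×15.9) = 2.268×10^-6 K/W
R_outer film = 1/(h_o·A) = 1/(11.2×15.9) = 0.005615 K/W
R_total = 0.07569 K/W;  Q = ΔT/R_total = 155/0.07569 = 2048 W
T_interface = T_inner − Q·ΣR(inner→interface) = 177 − 2050×0.07008

T ≈ 33.5 °C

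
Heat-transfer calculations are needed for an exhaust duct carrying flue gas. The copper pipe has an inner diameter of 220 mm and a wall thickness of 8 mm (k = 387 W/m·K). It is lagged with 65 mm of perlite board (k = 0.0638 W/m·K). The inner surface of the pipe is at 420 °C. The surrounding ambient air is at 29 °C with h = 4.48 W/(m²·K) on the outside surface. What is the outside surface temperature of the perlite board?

T ≈ 87.9 °C

Radial resistances (cylindrical: R_cond = ln(r_o/r_i)/(2πkL), R_conv = 1/(h·2πrL)):
R_copper pipe wall = ln(118/110)/(2π×387×1) = 2.887×10^-5 K/W
R_perlite board = ln(183/118)/(2π×0.0638×1) = 1.095 K/W
R_outer film = 1/(h_o·2πr_oL) = 1/(4.48×2π×0.183×1) = 0.1941 K/W
R_total = 1.289 K/W
Q = ΔT/R_total = 391/1.289
Q = 303 W/m
T_interface = T_inner − Q·ΣR(inner→interface) = 420 − 303×1.095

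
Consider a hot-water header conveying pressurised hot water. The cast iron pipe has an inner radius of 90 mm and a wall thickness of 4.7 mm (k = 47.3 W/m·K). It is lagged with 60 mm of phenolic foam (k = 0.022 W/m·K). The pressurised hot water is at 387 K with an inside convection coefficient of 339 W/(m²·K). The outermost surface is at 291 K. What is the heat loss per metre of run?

Per-layer cylindrical resistances, series-summed:
R_inner film = 1/(h_i·2πr₁L) = 1/(339×2π×0.09×1) = 0.005216 K/W
R_cast iron pipe wall = ln(94.7/90)/(2π×47.3×1) = 1.713×10^-4 K/W
R_phenolic foam = ln(154.7/94.7)/(2π×0.022×1) = 3.55 K/W
R_total = 3.556 K/W
Q = ΔT/R_total = 96/3.556

q′ ≈ 27 W/m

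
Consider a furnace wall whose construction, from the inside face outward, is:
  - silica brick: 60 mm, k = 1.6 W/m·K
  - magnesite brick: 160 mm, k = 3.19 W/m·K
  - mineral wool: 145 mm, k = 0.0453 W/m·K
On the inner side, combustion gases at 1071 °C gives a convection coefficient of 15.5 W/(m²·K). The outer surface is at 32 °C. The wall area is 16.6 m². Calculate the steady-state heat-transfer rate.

Q ≈ 5140 W

Treating each layer as a thermal resistance in series:
R_inner film = 1/(h_i·A) = 1/(15.5×16.6) = 0.003887 K/W
R_silica brick = L/(kA) = 0.06/(1.6×16.6) = 0.002259 K/W
R_magnesite brick = L/(kA) = 0.16/(3.19×16.6) = 0.003021 K/W
R_mineral wool = L/(kA) = 0.145/(0.0453×16.6) = 0.1928 K/W
R_total = 0.202 K/W
Q = ΔT / R_total = 1039 / 0.202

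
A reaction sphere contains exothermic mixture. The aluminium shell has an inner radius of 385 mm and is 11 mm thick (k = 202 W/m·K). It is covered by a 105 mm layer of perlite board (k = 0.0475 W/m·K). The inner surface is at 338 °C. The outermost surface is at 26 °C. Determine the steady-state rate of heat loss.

Q ≈ 352 W

For a spherical shell R = (1/r₁ − 1/r₂)/(4πk); film R = 1/(h·4πr²). In series:
R_aluminium shell = (1/0.385 − 1/0.396)/(4π×202) = 2.842×10^-5 K/W
R_perlite board = (1/0.396 − 1/0.501)/(4π×0.0475) = 0.8867 K/W
R_total = 0.8867 K/W
Q = ΔT/R_total = 312/0.8867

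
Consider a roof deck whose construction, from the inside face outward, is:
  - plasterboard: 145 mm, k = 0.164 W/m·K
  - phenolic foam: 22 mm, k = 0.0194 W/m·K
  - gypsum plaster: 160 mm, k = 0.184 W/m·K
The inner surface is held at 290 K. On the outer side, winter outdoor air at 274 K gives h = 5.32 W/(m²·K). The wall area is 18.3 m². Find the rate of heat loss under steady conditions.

Using the resistance-network approach (series):
R_plasterboard = L/(kA) = 0.145/(0.164×18.3) = 0.04831 K/W
R_phenolic foam = L/(kA) = 0.022/(0.0194×18.3) = 0.06197 K/W
R_gypsum plaster = L/(kA) = 0.16/(0.184×18.3) = 0.04752 K/W
R_outer film = 1/(h_o·A) = 1/(5.32×18.3) = 0.01027 K/W
R_total = 0.1681 K/W
Q = ΔT / R_total = 16 / 0.1681

Q ≈ 95.2 W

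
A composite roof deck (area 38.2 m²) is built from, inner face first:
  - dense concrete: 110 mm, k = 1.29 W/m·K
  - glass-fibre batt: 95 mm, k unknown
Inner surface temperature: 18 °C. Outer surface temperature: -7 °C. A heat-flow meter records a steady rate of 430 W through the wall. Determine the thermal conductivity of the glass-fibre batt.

k ≈ 0.0445 W/(m·K)

Model the wall as resistances in series:
R_dense concrete = L/(kA) = 0.11/(1.29×38.2) = 0.002232 K/W
Sum of known resistances R_other = 0.002232 K/W
Total R = ΔT/Q = 25/430 = 0.05814 K/W
R_glass-fibre batt = R_total − R_other = 0.05591 K/W
k = L/(R·A) = 0.095/(0.05591×38.2)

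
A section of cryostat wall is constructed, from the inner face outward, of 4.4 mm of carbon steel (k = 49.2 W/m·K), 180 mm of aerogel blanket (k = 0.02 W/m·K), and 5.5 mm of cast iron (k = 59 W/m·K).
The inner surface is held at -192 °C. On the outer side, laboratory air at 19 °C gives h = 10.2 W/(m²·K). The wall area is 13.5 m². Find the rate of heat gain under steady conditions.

Q ≈ 313 W

Using the resistance-network approach (series):
R_carbon steel = L/(kA) = 0.0044/(49.2×13.5) = 6.625×10^-6 K/W
R_aerogel blanket = L/(kA) = 0.18/(0.02×13.5) = 0.6667 K/W
R_cast iron = L/(kA) = 0.0055/(59×13.5) = 6.905×10^-6 K/W
R_outer film = 1/(h_o·A) = 1/(10.2×13.5) = 0.007262 K/W
R_total = 0.6739 K/W
Q = ΔT / R_total = 211 / 0.6739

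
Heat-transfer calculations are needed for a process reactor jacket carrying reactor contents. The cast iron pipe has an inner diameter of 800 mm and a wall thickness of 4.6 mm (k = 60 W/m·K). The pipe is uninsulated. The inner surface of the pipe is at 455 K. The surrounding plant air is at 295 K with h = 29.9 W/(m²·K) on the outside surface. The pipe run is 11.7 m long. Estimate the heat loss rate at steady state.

Q ≈ 142000 W

Treating each annulus and film as a series resistance:
R_cast iron pipe wall = ln(404.6/400)/(2π×60×11.7) = 2.592×10^-6 K/W
R_outer film = 1/(h_o·2πr_oL) = 1/(29.9×2π×0.4046×11.7) = 0.001124 K/W
R_total = 0.001127 K/W
Q = ΔT/R_total = 160/0.001127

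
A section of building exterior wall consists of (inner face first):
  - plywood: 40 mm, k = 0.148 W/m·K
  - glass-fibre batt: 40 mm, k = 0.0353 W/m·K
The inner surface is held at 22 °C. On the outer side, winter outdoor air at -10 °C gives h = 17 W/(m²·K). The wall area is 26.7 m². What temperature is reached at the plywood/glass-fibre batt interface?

Series thermal resistances:
R_plywood = L/(kA) = 0.04/(0.148×26.7) = 0.01012 K/W
R_glass-fibre batt = L/(kA) = 0.04/(0.0353×26.7) = 0.04244 K/W
R_outer film = 1/(h_o·A) = 1/(17×26.7) = 0.002203 K/W
R_total = 0.05477 K/W;  Q = ΔT/R_total = 32/0.05477 = 584.3 W
T_interface = T_inner − Q·ΣR(inner→interface) = 22 − 584×0.01012

T ≈ 16.1 °C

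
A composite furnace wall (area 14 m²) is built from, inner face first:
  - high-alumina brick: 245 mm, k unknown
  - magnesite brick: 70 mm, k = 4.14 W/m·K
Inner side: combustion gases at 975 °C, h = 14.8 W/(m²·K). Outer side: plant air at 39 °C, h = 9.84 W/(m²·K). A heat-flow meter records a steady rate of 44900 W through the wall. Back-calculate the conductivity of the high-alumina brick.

Using the resistance-network approach (series):
R_inner film = 1/(h_i·A) = 1/(14.8×14) = 0.004826 K/W
R_magnesite brick = L/(kA) = 0.07/(4.14×14) = 0.001208 K/W
R_outer film = 1/(h_o·A) = 1/(9.84×14) = 0.007259 K/W
Sum of known resistances R_other = 0.01329 K/W
Total R = ΔT/Q = 936/44900 = 0.02085 K/W
R_high-alumina brick = R_total − R_other = 0.007553 K/W
k = L/(R·A) = 0.245/(0.007553×14)

k ≈ 2.32 W/(m·K)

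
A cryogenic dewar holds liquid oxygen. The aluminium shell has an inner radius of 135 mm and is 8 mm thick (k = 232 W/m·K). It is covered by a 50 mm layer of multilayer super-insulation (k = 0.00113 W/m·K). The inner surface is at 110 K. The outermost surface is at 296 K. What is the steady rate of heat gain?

For a spherical shell R = (1/r₁ − 1/r₂)/(4πk); film R = 1/(h·4πr²). In series:
R_aluminium shell = (1/0.135 − 1/0.143)/(4π×232) = 1.421×10^-4 K/W
R_multilayer super-insulation = (1/0.143 − 1/0.193)/(4π×0.00113) = 127.6 K/W
R_total = 127.6 K/W
Q = ΔT/R_total = 186/127.6

Q ≈ 1.46 W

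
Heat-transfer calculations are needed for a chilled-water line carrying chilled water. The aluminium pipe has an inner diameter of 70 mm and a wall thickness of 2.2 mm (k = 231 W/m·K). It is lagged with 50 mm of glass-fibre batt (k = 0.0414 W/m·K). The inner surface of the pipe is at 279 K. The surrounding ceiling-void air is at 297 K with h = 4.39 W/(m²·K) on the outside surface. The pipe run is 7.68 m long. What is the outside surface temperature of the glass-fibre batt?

T ≈ 295 K

Radial resistances (cylindrical: R_cond = ln(r_o/r_i)/(2πkL), R_conv = 1/(h·2πrL)):
R_aluminium pipe wall = ln(37.2/35)/(2π×231×7.68) = 5.469×10^-6 K/W
R_glass-fibre batt = ln(87.2/37.2)/(2π×0.0414×7.68) = 0.4264 K/W
R_outer film = 1/(h_o·2πr_oL) = 1/(4.39×2π×0.0872×7.68) = 0.05413 K/W
R_total = 0.4806 K/W
Q = ΔT/R_total = 18/0.4806
Q = 37.5 W
T_interface = T_inner + Q·ΣR(inner→interface) = 279 + 37.5×0.4264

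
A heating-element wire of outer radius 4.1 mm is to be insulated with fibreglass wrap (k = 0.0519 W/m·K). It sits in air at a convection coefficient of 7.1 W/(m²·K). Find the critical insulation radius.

For a cylinder r_cr = k/h = 0.0519/7.1
r_cr = 7.31 mm; since the bare radius (4.1 mm) is below r_cr, adding a thin layer of insulation will *increase* heat loss.

r_cr ≈ 7.31 mm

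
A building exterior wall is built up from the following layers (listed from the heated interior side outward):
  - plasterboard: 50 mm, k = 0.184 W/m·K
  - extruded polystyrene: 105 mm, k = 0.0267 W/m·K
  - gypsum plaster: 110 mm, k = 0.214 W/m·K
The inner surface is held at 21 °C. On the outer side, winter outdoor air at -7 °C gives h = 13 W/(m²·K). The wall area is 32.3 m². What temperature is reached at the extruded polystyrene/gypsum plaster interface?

T ≈ -3.55 °C

Thermal resistances in series:
R_plasterboard = L/(kA) = 0.05/(0.184×32.3) = 0.008413 K/W
R_extruded polystyrene = L/(kA) = 0.105/(0.0267×32.3) = 0.1218 K/W
R_gypsum plaster = L/(kA) = 0.11/(0.214×32.3) = 0.01591 K/W
R_outer film = 1/(h_o·A) = 1/(13×32.3) = 0.002382 K/W
R_total = 0.1485 K/W;  Q = ΔT/R_total = 28/0.1485 = 188.6 W
T_interface = T_inner − Q·ΣR(inner→interface) = 21 − 189×0.1302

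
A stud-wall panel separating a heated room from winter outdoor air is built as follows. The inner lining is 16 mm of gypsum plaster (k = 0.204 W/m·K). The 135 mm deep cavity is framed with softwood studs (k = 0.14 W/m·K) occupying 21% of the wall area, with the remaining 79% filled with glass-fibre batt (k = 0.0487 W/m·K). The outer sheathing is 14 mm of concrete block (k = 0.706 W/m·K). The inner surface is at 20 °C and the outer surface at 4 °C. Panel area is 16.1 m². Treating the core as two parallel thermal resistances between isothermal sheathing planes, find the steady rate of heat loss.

Q ≈ 123 W

Sheathing layers in series; stud and cavity paths in parallel between them.
R_inner = 0.016/(0.204×16.1) = 0.004872 K/W
R_stud  = 0.135/(0.14×0.21×16.1) = 0.2852 K/W
R_cav   = 0.135/(0.0487×0.79×16.1) = 0.2179 K/W
1/R_core = 1/R_stud + 1/R_cav → R_core = 0.1235 K/W
R_outer = 0.014/(0.706×16.1) = 0.001232 K/W
R_total = 0.1296 K/W
Q = ΔT/R_total = 16/0.1296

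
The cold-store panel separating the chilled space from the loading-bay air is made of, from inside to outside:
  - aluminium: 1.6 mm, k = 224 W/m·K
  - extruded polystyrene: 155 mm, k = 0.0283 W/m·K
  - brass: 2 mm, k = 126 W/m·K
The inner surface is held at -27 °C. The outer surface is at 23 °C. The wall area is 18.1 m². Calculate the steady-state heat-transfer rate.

Using the resistance-network approach (series):
R_aluminium = L/(kA) = 0.0016/(224×18.1) = 3.946×10^-7 K/W
R_extruded polystyrene = L/(kA) = 0.155/(0.0283×18.1) = 0.3026 K/W
R_brass = L/(kA) = 0.002/(126×18.1) = 8.77×10^-7 K/W
R_total = 0.3026 K/W
Q = ΔT / R_total = 50 / 0.3026

Q ≈ 165 W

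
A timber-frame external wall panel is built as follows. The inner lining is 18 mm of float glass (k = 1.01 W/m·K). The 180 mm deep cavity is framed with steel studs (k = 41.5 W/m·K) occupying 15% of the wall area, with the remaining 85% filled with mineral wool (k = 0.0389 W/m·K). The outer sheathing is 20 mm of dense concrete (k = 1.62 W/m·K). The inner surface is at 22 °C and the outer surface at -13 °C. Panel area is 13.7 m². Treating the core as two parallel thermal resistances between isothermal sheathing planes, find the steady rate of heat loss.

Q ≈ 8140 W

Sheathing layers in series; stud and cavity paths in parallel between them.
R_inner = 0.018/(1.01×13.7) = 0.001301 K/W
R_stud  = 0.18/(41.5×0.15×13.7) = 0.002111 K/W
R_cav   = 0.18/(0.0389×0.85×13.7) = 0.3974 K/W
1/R_core = 1/R_stud + 1/R_cav → R_core = 0.002099 K/W
R_outer = 0.02/(1.62×13.7) = 9.011×10^-4 K/W
R_total = 0.004301 K/W
Q = ΔT/R_total = 35/0.004301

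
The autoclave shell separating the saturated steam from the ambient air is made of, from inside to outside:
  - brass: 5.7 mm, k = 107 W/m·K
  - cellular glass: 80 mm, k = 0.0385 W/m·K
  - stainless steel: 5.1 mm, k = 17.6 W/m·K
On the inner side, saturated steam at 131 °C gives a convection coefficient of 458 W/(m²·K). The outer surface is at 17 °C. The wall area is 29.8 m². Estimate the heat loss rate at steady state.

Using the resistance-network approach (series):
R_inner film = 1/(h_i·A) = 1/(458×29.8) = 7.327×10^-5 K/W
R_brass = L/(kA) = 0.0057/(107×29.8) = 1.788×10^-6 K/W
R_cellular glass = L/(kA) = 0.08/(0.0385×29.8) = 0.06973 K/W
R_stainless steel = L/(kA) = 0.0051/(17.6×29.8) = 9.724×10^-6 K/W
R_total = 0.06981 K/W
Q = ΔT / R_total = 114 / 0.06981

Q ≈ 1630 W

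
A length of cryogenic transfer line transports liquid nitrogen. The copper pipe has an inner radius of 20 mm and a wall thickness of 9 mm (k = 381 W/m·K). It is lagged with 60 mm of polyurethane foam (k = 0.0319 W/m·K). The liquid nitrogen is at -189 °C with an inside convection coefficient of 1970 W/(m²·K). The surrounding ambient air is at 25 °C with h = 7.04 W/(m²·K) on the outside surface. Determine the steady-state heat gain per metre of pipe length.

q′ ≈ 36.6 W/m

Treating each annulus and film as a series resistance:
R_inner film = 1/(h_i·2πr₁L) = 1/(1970×2π×0.02×1) = 0.004039 K/W
R_copper pipe wall = ln(29/20)/(2π×381×1) = 1.552×10^-4 K/W
R_polyurethane foam = ln(89/29)/(2π×0.0319×1) = 5.595 K/W
R_outer film = 1/(h_o·2πr_oL) = 1/(7.04×2π×0.089×1) = 0.254 K/W
R_total = 5.853 K/W
Q = ΔT/R_total = 214/5.853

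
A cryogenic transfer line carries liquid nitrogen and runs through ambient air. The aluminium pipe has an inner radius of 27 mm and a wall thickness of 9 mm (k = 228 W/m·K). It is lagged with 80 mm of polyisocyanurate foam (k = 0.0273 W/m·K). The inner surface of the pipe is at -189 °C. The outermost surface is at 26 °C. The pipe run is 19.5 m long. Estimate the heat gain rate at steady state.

For a radial system each layer contributes R = ln(r_out/r_in)/(2πkL); films add R = 1/(hA).
R_aluminium pipe wall = ln(36/27)/(2π×228×19.5) = 1.03×10^-5 K/W
R_polyisocyanurate foam = ln(116/36)/(2π×0.0273×19.5) = 0.3498 K/W
R_total = 0.3498 K/W
Q = ΔT/R_total = 215/0.3498

Q ≈ 615 W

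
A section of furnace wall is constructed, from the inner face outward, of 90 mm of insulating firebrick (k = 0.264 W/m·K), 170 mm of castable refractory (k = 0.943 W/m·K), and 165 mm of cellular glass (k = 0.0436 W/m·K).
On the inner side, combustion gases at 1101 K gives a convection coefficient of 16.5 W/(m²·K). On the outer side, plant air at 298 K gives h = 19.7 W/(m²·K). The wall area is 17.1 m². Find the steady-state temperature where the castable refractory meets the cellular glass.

T ≈ 995 K

Model the wall as resistances in series:
R_inner film = 1/(h_i·A) = 1/(16.5×17.1) = 0.003544 K/W
R_insulating firebrick = L/(kA) = 0.09/(0.264×17.1) = 0.01994 K/W
R_castable refractory = L/(kA) = 0.17/(0.943×17.1) = 0.01054 K/W
R_cellular glass = L/(kA) = 0.165/(0.0436×17.1) = 0.2213 K/W
R_outer film = 1/(h_o·A) = 1/(19.7×17.1) = 0.002969 K/W
R_total = 0.2583 K/W;  Q = ΔT/R_total = 803/0.2583 = 3109 W
T_interface = T_inner − Q·ΣR(inner→interface) = 1101 − 3110×0.03402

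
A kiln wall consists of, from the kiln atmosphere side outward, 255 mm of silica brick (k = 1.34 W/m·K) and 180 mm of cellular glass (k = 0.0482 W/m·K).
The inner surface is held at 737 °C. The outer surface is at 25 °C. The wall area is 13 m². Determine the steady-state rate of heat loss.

Series thermal resistances:
R_silica brick = L/(kA) = 0.255/(1.34×13) = 0.01464 K/W
R_cellular glass = L/(kA) = 0.18/(0.0482×13) = 0.2873 K/W
R_total = 0.3019 K/W
Q = ΔT / R_total = 712 / 0.3019

Q ≈ 2360 W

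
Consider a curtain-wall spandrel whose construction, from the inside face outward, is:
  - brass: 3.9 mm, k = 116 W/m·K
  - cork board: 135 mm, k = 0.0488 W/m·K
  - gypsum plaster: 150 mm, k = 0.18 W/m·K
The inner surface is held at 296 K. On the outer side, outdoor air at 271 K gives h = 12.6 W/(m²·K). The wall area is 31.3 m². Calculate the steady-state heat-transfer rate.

Using the resistance-network approach (series):
R_brass = L/(kA) = 0.0039/(116×31.3) = 1.074×10^-6 K/W
R_cork board = L/(kA) = 0.135/(0.0488×31.3) = 0.08838 K/W
R_gypsum plaster = L/(kA) = 0.15/(0.18×31.3) = 0.02662 K/W
R_outer film = 1/(h_o·A) = 1/(12.6×31.3) = 0.002536 K/W
R_total = 0.1175 K/W
Q = ΔT / R_total = 25 / 0.1175

Q ≈ 213 W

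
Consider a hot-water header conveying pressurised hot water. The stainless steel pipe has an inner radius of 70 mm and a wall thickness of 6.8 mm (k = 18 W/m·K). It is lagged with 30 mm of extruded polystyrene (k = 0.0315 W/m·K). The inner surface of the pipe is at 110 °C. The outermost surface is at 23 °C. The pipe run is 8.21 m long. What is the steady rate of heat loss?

Per-layer cylindrical resistances, series-summed:
R_stainless steel pipe wall = ln(76.8/70)/(2π×18×8.21) = 9.985×10^-5 K/W
R_extruded polystyrene = ln(106.8/76.8)/(2π×0.0315×8.21) = 0.2029 K/W
R_total = 0.203 K/W
Q = ΔT/R_total = 87/0.203

Q ≈ 428 W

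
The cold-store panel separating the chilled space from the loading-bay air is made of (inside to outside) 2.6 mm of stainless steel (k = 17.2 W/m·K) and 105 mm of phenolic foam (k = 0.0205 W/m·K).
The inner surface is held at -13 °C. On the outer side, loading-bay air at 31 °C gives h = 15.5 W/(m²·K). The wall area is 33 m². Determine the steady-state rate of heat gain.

Q ≈ 280 W

Using the resistance-network approach (series):
R_stainless steel = L/(kA) = 0.0026/(17.2×33) = 4.581×10^-6 K/W
R_phenolic foam = L/(kA) = 0.105/(0.0205×33) = 0.1552 K/W
R_outer film = 1/(h_o·A) = 1/(15.5×33) = 0.001955 K/W
R_total = 0.1572 K/W
Q = ΔT / R_total = 44 / 0.1572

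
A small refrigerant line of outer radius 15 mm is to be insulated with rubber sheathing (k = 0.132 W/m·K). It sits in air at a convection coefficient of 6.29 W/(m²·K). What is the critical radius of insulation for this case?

For a cylinder r_cr = k/h = 0.132/6.29
r_cr = 21 mm; since the bare radius (15 mm) is below r_cr, adding a thin layer of insulation will *increase* heat loss.

r_cr ≈ 21 mm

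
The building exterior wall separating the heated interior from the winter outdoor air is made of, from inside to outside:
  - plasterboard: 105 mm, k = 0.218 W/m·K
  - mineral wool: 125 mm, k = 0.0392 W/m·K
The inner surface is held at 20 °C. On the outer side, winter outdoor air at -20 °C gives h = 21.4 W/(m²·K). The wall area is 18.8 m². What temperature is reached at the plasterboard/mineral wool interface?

T ≈ 14.8 °C

Using the resistance-network approach (series):
R_plasterboard = L/(kA) = 0.105/(0.218×18.8) = 0.02562 K/W
R_mineral wool = L/(kA) = 0.125/(0.0392×18.8) = 0.1696 K/W
R_outer film = 1/(h_o·A) = 1/(21.4×18.8) = 0.002486 K/W
R_total = 0.1977 K/W;  Q = ΔT/R_total = 40/0.1977 = 202.3 W
T_interface = T_inner − Q·ΣR(inner→interface) = 20 − 202×0.02562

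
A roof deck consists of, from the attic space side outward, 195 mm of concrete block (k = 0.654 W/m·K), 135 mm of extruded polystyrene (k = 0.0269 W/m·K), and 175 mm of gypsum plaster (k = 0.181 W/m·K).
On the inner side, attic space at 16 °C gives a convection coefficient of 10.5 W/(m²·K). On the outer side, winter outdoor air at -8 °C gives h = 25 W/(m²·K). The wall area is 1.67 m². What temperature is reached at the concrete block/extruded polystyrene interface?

Model the wall as resistances in series:
R_inner film = 1/(h_i·A) = 1/(10.5×1.67) = 0.05703 K/W
R_concrete block = L/(kA) = 0.195/(0.654×1.67) = 0.1785 K/W
R_extruded polystyrene = L/(kA) = 0.135/(0.0269×1.67) = 3.005 K/W
R_gypsum plaster = L/(kA) = 0.175/(0.181×1.67) = 0.579 K/W
R_outer film = 1/(h_o·A) = 1/(25×1.67) = 0.02395 K/W
R_total = 3.844 K/W;  Q = ΔT/R_total = 24/3.844 = 6.244 W
T_interface = T_inner − Q·ΣR(inner→interface) = 16 − 6.24×0.2356

T ≈ 14.5 °C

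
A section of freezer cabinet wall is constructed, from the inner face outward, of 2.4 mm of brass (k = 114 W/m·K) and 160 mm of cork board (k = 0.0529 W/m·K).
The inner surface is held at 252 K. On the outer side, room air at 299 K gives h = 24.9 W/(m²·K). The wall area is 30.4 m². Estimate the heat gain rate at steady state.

Q ≈ 466 W

Thermal resistances in series:
R_brass = L/(kA) = 0.0024/(114×30.4) = 6.925×10^-7 K/W
R_cork board = L/(kA) = 0.16/(0.0529×30.4) = 0.09949 K/W
R_outer film = 1/(h_o·A) = 1/(24.9×30.4) = 0.001321 K/W
R_total = 0.1008 K/W
Q = ΔT / R_total = 47 / 0.1008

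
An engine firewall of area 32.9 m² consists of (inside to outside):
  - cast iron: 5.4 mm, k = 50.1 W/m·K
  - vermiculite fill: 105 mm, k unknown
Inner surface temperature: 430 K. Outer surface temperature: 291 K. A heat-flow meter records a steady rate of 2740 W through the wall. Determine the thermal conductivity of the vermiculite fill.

k ≈ 0.0629 W/(m·K)

Model the wall as resistances in series:
R_cast iron = L/(kA) = 0.0054/(50.1×32.9) = 3.276×10^-6 K/W
Sum of known resistances R_other = 3.276×10^-6 K/W
Total R = ΔT/Q = 139/2740 = 0.05073 K/W
R_vermiculite fill = R_total − R_other = 0.05073 K/W
k = L/(R·A) = 0.105/(0.05073×32.9)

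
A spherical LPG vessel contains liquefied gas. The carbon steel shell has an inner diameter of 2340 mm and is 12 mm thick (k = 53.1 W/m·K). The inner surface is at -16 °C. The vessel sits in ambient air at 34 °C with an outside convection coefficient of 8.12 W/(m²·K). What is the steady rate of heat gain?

Radial (spherical) resistances in series:
R_carbon steel shell = (1/1.17 − 1/1.182)/(4π×53.1) = 1.3×10^-5 K/W
R_outer film = 1/(h·4πr_o²) = 1/(8.12×4π×1.182²) = 0.007015 K/W
R_total = 0.007028 K/W
Q = ΔT/R_total = 50/0.007028

Q ≈ 7110 W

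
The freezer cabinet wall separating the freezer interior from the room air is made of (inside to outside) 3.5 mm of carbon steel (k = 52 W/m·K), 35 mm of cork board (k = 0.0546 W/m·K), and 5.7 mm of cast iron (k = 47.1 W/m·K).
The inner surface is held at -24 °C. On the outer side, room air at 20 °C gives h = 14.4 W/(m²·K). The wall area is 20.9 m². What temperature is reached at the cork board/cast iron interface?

T ≈ 15.7 °C

Using the resistance-network approach (series):
R_carbon steel = L/(kA) = 0.0035/(52×20.9) = 3.22×10^-6 K/W
R_cork board = L/(kA) = 0.035/(0.0546×20.9) = 0.03067 K/W
R_cast iron = L/(kA) = 0.0057/(47.1×20.9) = 5.79×10^-6 K/W
R_outer film = 1/(h_o·A) = 1/(14.4×20.9) = 0.003323 K/W
R_total = 0.034 K/W;  Q = ΔT/R_total = 44/0.034 = 1294 W
T_interface = T_inner + Q·ΣR(inner→interface) = -24 + 1290×0.03067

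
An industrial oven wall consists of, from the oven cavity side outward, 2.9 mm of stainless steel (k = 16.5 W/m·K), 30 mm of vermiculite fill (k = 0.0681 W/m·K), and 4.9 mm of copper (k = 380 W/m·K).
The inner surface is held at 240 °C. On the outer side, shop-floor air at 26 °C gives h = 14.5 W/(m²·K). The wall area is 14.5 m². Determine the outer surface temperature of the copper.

Thermal resistances in series:
R_stainless steel = L/(kA) = 0.0029/(16.5×14.5) = 1.212×10^-5 K/W
R_vermiculite fill = L/(kA) = 0.03/(0.0681×14.5) = 0.03038 K/W
R_copper = L/(kA) = 0.0049/(380×14.5) = 8.893×10^-7 K/W
R_outer film = 1/(h_o·A) = 1/(14.5×14.5) = 0.004756 K/W
R_total = 0.03515 K/W;  Q = ΔT/R_total = 214/0.03515 = 6088 W
T_interface = T_inner − Q·ΣR(inner→interface) = 240 − 6090×0.03039

T ≈ 55 °C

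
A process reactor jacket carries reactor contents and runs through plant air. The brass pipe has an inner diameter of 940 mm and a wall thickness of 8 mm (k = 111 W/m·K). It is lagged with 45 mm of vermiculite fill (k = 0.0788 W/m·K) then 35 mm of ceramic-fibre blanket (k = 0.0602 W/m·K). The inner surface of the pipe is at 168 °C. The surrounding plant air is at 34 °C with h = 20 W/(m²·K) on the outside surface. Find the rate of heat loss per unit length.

q′ ≈ 365 W/m

Per-layer cylindrical resistances, series-summed:
R_brass pipe wall = ln(478/470)/(2π×111×1) = 2.42×10^-5 K/W
R_vermiculite fill = ln(523/478)/(2π×0.0788×1) = 0.1817 K/W
R_ceramic-fibre blanket = ln(558/523)/(2π×0.0602×1) = 0.1713 K/W
R_outer film = 1/(h_o·2πr_oL) = 1/(20×2π×0.558×1) = 0.01426 K/W
R_total = 0.3673 K/W
Q = ΔT/R_total = 134/0.3673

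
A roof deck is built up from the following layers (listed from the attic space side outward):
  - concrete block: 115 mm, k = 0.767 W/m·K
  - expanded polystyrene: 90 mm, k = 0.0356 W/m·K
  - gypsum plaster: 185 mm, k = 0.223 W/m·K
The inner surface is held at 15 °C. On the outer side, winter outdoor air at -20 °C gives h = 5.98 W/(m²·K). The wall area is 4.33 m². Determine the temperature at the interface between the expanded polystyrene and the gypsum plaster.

T ≈ -10.5 °C

Series thermal resistances:
R_concrete block = L/(kA) = 0.115/(0.767×4.33) = 0.03463 K/W
R_expanded polystyrene = L/(kA) = 0.09/(0.0356×4.33) = 0.5839 K/W
R_gypsum plaster = L/(kA) = 0.185/(0.223×4.33) = 0.1916 K/W
R_outer film = 1/(h_o·A) = 1/(5.98×4.33) = 0.03862 K/W
R_total = 0.8487 K/W;  Q = ΔT/R_total = 35/0.8487 = 41.24 W
T_interface = T_inner − Q·ΣR(inner→interface) = 15 − 41.2×0.6185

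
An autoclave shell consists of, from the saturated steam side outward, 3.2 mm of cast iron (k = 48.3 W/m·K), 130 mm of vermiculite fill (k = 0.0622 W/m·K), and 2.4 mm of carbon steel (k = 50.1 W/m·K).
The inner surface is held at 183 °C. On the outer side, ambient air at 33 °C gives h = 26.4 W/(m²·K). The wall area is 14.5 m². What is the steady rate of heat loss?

Using the resistance-network approach (series):
R_cast iron = L/(kA) = 0.0032/(48.3×14.5) = 4.569×10^-6 K/W
R_vermiculite fill = L/(kA) = 0.13/(0.0622×14.5) = 0.1441 K/W
R_carbon steel = L/(kA) = 0.0024/(50.1×14.5) = 3.304×10^-6 K/W
R_outer film = 1/(h_o·A) = 1/(26.4×14.5) = 0.002612 K/W
R_total = 0.1468 K/W
Q = ΔT / R_total = 150 / 0.1468

Q ≈ 1020 W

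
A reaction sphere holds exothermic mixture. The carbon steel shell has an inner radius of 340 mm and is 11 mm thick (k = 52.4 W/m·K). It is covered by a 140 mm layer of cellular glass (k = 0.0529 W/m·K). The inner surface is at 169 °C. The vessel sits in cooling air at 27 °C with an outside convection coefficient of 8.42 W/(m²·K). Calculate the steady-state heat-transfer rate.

Q ≈ 113 W

Spherical conduction: R = (1/r_in − 1/r_out)/(4πk) per layer; series-sum.
R_carbon steel shell = (1/0.34 − 1/0.351)/(4π×52.4) = 1.4×10^-4 K/W
R_cellular glass = (1/0.351 − 1/0.491)/(4π×0.0529) = 1.222 K/W
R_outer film = 1/(h·4πr_o²) = 1/(8.42×4π×0.491²) = 0.0392 K/W
R_total = 1.261 K/W
Q = ΔT/R_total = 142/1.261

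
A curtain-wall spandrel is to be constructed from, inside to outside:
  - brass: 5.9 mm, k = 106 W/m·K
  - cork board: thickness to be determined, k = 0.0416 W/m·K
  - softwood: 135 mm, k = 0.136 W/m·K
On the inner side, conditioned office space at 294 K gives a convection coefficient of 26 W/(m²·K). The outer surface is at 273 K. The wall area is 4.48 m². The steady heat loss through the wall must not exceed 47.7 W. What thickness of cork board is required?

L ≈ 39.2 mm

Series thermal resistances:
R_inner film = 1/(h_i·A) = 1/(26×4.48) = 0.008585 K/W
R_brass = L/(kA) = 0.0059/(106×4.48) = 1.242×10^-5 K/W
R_softwood = L/(kA) = 0.135/(0.136×4.48) = 0.2216 K/W
Sum of the known resistances R_other = 0.2302 K/W
Required total resistance R_tot = ΔT/Q_allow = 21/47.7 = 0.4403 K/W
R_cork board = R_tot − R_other = 0.2101 K/W
L = R·k·A = 0.2101×0.0416×4.48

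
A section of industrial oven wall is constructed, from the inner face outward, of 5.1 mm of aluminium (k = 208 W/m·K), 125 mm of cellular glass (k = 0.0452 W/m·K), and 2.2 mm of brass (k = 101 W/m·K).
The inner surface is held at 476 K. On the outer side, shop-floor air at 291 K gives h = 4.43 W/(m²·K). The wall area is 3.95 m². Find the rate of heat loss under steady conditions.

Q ≈ 244 W

Using the resistance-network approach (series):
R_aluminium = L/(kA) = 0.0051/(208×3.95) = 6.207×10^-6 K/W
R_cellular glass = L/(kA) = 0.125/(0.0452×3.95) = 0.7001 K/W
R_brass = L/(kA) = 0.0022/(101×3.95) = 5.514×10^-6 K/W
R_outer film = 1/(h_o·A) = 1/(4.43×3.95) = 0.05715 K/W
R_total = 0.7573 K/W
Q = ΔT / R_total = 185 / 0.7573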